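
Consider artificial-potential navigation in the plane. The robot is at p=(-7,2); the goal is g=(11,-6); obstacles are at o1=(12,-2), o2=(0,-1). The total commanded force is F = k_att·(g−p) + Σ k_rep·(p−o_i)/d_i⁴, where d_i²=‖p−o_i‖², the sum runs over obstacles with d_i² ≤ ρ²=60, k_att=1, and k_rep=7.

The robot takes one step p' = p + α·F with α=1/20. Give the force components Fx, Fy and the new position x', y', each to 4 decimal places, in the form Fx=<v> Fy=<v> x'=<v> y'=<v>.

F_att = 1·(g−p) = 1·(18,-8) = (18.0000,-8.0000)
o1: d²=377 > ρ²=60 → inactive
o2: d²=58 ≤ ρ²=60; F_rep = 7·(-7,3)/58² = (-0.0146,0.0062)
F = F_att + ΣF_rep = (17.9854,-7.9938)
p' = p + 1/20·F = (-6.1007,1.6003)

Fx=17.9854 Fy=-7.9938 x'=-6.1007 y'=1.6003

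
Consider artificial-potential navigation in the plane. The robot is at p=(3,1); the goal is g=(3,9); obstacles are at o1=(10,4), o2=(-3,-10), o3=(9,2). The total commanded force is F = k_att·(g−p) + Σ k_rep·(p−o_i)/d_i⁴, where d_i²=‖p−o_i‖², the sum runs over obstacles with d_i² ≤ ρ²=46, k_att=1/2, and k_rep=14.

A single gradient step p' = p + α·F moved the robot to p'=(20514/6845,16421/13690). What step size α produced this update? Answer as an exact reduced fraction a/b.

α = 1/20

F_att = 1/2·(g−p) = 1/2·(0,8) = (0.0000,4.0000)
o1: d²=58 > ρ²=46 → inactive
o2: d²=157 > ρ²=46 → inactive
o3: d²=37 ≤ ρ²=46; F_rep = 14·(-6,-1)/37² = (-0.0614,-0.0102)
F = F_att + ΣF_rep = (-0.0614,3.9898)
Δp = p'−p = (-0.0031,0.1995); α = Δx/Fx = (-21/6845) / (-84/1369) = 1/20
check: Δy/Fy = (2731/13690) / (5462/1369) = 1/20 ✓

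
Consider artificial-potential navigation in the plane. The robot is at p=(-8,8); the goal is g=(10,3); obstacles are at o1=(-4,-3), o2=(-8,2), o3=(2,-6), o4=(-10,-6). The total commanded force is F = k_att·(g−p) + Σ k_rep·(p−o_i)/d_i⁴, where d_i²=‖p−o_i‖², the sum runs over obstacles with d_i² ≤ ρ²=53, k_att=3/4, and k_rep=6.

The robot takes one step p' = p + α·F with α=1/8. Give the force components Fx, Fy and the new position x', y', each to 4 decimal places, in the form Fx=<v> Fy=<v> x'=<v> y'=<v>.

F_att = 3/4·(g−p) = 3/4·(18,-5) = (13.5000,-3.7500)
o1: d²=137 > ρ²=53 → inactive
o2: d²=36 ≤ ρ²=53; F_rep = 6·(0,6)/36² = (0.0000,0.0278)
o3: d²=296 > ρ²=53 → inactive
o4: d²=200 > ρ²=53 → inactive
F = F_att + ΣF_rep = (13.5000,-3.7222)
p' = p + 1/8·F = (-6.3125,7.5347)

Fx=13.5000 Fy=-3.7222 x'=-6.3125 y'=7.5347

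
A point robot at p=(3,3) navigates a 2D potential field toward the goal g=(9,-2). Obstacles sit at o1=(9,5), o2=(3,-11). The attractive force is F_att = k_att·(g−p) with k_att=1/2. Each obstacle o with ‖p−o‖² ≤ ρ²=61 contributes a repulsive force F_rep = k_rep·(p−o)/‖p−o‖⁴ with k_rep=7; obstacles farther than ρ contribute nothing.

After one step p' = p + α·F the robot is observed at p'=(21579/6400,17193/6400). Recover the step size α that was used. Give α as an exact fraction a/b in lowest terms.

α = 1/8

F_att = 1/2·(g−p) = 1/2·(6,-5) = (3.0000,-2.5000)
o1: d²=40 ≤ ρ²=61; F_rep = 7·(-6,-2)/40² = (-0.0262,-0.0088)
o2: d²=196 > ρ²=61 → inactive
F = F_att + ΣF_rep = (2.9737,-2.5088)
Δp = p'−p = (0.3717,-0.3136); α = Δx/Fx = (2379/6400) / (2379/800) = 1/8
check: Δy/Fy = (-2007/6400) / (-2007/800) = 1/8 ✓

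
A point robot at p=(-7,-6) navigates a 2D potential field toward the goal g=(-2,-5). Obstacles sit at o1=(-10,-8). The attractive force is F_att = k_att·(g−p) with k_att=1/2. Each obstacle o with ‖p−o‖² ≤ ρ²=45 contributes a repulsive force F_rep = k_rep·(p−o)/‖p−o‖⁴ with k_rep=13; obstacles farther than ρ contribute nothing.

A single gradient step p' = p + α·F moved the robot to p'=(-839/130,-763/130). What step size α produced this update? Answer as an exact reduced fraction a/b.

α = 1/5

F_att = 1/2·(g−p) = 1/2·(5,1) = (2.5000,0.5000)
o1: d²=13 ≤ ρ²=45; F_rep = 13·(3,2)/13² = (0.2308,0.1538)
F = F_att + ΣF_rep = (2.7308,0.6538)
Δp = p'−p = (0.5462,0.1308); α = Δx/Fx = (71/130) / (71/26) = 1/5
check: Δy/Fy = (17/130) / (17/26) = 1/5 ✓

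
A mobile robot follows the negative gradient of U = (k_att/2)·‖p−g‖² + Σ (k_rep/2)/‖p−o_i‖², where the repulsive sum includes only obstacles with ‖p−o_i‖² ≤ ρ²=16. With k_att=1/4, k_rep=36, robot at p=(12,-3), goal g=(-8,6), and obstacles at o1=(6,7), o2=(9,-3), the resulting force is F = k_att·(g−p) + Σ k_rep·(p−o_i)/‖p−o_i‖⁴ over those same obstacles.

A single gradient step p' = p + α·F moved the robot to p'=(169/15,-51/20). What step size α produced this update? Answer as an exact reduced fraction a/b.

F_att = 1/4·(g−p) = 1/4·(-20,9) = (-5.0000,2.2500)
o1: d²=136 > ρ²=16 → inactive
o2: d²=9 ≤ ρ²=16; F_rep = 36·(3,0)/9² = (1.3333,0.0000)
F = F_att + ΣF_rep = (-3.6667,2.2500)
Δp = p'−p = (-0.7333,0.4500); α = Δx/Fx = (-11/15) / (-11/3) = 1/5
check: Δy/Fy = (9/20) / (9/4) = 1/5 ✓

α = 1/5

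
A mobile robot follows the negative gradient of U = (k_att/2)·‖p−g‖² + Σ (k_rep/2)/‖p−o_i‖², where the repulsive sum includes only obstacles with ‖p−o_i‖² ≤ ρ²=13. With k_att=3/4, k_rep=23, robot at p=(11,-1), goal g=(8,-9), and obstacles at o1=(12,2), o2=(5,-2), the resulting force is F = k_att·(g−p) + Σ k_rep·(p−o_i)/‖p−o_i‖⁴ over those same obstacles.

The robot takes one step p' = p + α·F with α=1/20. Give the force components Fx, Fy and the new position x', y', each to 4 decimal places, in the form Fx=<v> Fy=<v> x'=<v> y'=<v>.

F_att = 3/4·(g−p) = 3/4·(-3,-8) = (-2.2500,-6.0000)
o1: d²=10 ≤ ρ²=13; F_rep = 23·(-1,-3)/10² = (-0.2300,-0.6900)
o2: d²=37 > ρ²=13 → inactive
F = F_att + ΣF_rep = (-2.4800,-6.6900)
p' = p + 1/20·F = (10.8760,-1.3345)

Fx=-2.4800 Fy=-6.6900 x'=10.8760 y'=-1.3345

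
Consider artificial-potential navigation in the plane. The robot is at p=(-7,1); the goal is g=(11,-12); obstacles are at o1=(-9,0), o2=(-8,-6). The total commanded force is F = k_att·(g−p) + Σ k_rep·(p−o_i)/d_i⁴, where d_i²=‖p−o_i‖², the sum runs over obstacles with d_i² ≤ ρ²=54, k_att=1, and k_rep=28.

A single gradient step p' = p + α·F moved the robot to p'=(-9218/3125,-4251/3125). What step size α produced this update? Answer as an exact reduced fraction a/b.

α = 1/5

F_att = 1·(g−p) = 1·(18,-13) = (18.0000,-13.0000)
o1: d²=5 ≤ ρ²=54; F_rep = 28·(2,1)/5² = (2.2400,1.1200)
o2: d²=50 ≤ ρ²=54; F_rep = 28·(1,7)/50² = (0.0112,0.0784)
F = F_att + ΣF_rep = (20.2512,-11.8016)
Δp = p'−p = (4.0502,-2.3603); α = Δx/Fx = (12657/3125) / (12657/625) = 1/5
check: Δy/Fy = (-7376/3125) / (-7376/625) = 1/5 ✓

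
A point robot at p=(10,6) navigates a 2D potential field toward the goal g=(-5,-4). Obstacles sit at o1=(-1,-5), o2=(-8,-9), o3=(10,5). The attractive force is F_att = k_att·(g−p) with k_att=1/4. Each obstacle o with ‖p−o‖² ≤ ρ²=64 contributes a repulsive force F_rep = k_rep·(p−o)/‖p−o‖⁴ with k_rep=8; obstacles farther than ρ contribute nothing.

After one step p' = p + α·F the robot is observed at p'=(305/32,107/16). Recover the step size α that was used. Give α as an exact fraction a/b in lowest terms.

F_att = 1/4·(g−p) = 1/4·(-15,-10) = (-3.7500,-2.5000)
o1: d²=242 > ρ²=64 → inactive
o2: d²=549 > ρ²=64 → inactive
o3: d²=1 ≤ ρ²=64; F_rep = 8·(0,1)/1² = (0.0000,8.0000)
F = F_att + ΣF_rep = (-3.7500,5.5000)
Δp = p'−p = (-0.4688,0.6875); α = Δx/Fx = (-15/32) / (-15/4) = 1/8
check: Δy/Fy = (11/16) / (11/2) = 1/8 ✓

α = 1/8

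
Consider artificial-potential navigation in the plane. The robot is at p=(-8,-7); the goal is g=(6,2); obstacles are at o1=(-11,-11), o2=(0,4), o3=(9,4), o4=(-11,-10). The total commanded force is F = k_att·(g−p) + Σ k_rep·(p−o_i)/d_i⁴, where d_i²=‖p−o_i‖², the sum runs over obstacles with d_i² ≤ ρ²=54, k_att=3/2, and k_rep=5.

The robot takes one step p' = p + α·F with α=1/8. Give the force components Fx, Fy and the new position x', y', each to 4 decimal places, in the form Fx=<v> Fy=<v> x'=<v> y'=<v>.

F_att = 3/2·(g−p) = 3/2·(14,9) = (21.0000,13.5000)
o1: d²=25 ≤ ρ²=54; F_rep = 5·(3,4)/25² = (0.0240,0.0320)
o2: d²=185 > ρ²=54 → inactive
o3: d²=410 > ρ²=54 → inactive
o4: d²=18 ≤ ρ²=54; F_rep = 5·(3,3)/18² = (0.0463,0.0463)
F = F_att + ΣF_rep = (21.0703,13.5783)
p' = p + 1/8·F = (-5.3662,-5.3027)

Fx=21.0703 Fy=13.5783 x'=-5.3662 y'=-5.3027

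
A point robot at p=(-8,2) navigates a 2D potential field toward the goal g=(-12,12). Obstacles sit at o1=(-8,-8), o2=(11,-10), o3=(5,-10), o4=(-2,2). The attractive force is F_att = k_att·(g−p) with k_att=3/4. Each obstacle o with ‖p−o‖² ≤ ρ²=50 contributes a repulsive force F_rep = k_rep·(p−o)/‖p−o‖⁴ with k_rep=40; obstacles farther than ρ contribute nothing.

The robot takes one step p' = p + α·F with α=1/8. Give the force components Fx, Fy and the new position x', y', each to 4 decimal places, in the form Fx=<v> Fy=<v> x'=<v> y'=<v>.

F_att = 3/4·(g−p) = 3/4·(-4,10) = (-3.0000,7.5000)
o1: d²=100 > ρ²=50 → inactive
o2: d²=505 > ρ²=50 → inactive
o3: d²=313 > ρ²=50 → inactive
o4: d²=36 ≤ ρ²=50; F_rep = 40·(-6,0)/36² = (-0.1852,0.0000)
F = F_att + ΣF_rep = (-3.1852,7.5000)
p' = p + 1/8·F = (-8.3981,2.9375)

Fx=-3.1852 Fy=7.5000 x'=-8.3981 y'=2.9375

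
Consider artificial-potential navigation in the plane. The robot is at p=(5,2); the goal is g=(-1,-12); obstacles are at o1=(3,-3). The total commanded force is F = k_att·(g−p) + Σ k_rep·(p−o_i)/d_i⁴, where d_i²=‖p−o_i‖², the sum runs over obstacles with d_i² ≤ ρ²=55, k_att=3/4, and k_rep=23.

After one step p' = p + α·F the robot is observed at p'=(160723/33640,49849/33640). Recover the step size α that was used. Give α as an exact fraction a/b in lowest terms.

α = 1/20

F_att = 3/4·(g−p) = 3/4·(-6,-14) = (-4.5000,-10.5000)
o1: d²=29 ≤ ρ²=55; F_rep = 23·(2,5)/29² = (0.0547,0.1367)
F = F_att + ΣF_rep = (-4.4453,-10.3633)
Δp = p'−p = (-0.2223,-0.5182); α = Δx/Fx = (-7477/33640) / (-7477/1682) = 1/20
check: Δy/Fy = (-17431/33640) / (-17431/1682) = 1/20 ✓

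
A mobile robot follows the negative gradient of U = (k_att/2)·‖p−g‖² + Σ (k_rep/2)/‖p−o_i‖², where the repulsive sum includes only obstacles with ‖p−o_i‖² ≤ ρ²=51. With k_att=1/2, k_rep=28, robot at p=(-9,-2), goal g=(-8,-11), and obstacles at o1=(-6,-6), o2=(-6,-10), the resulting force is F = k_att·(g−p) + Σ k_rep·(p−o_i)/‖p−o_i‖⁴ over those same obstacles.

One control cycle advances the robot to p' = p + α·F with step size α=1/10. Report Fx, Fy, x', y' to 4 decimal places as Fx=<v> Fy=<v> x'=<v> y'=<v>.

F_att = 1/2·(g−p) = 1/2·(1,-9) = (0.5000,-4.5000)
o1: d²=25 ≤ ρ²=51; F_rep = 28·(-3,4)/25² = (-0.1344,0.1792)
o2: d²=73 > ρ²=51 → inactive
F = F_att + ΣF_rep = (0.3656,-4.3208)
p' = p + 1/10·F = (-8.9634,-2.4321)

Fx=0.3656 Fy=-4.3208 x'=-8.9634 y'=-2.4321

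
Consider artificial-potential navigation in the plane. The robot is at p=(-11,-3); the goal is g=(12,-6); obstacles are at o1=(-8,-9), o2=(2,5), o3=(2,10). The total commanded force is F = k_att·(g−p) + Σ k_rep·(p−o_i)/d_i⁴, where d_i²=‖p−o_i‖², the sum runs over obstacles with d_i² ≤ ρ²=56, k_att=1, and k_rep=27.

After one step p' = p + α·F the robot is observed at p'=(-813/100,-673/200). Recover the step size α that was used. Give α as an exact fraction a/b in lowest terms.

α = 1/8

F_att = 1·(g−p) = 1·(23,-3) = (23.0000,-3.0000)
o1: d²=45 ≤ ρ²=56; F_rep = 27·(-3,6)/45² = (-0.0400,0.0800)
o2: d²=233 > ρ²=56 → inactive
o3: d²=338 > ρ²=56 → inactive
F = F_att + ΣF_rep = (22.9600,-2.9200)
Δp = p'−p = (2.8700,-0.3650); α = Δx/Fx = (287/100) / (574/25) = 1/8
check: Δy/Fy = (-73/200) / (-73/25) = 1/8 ✓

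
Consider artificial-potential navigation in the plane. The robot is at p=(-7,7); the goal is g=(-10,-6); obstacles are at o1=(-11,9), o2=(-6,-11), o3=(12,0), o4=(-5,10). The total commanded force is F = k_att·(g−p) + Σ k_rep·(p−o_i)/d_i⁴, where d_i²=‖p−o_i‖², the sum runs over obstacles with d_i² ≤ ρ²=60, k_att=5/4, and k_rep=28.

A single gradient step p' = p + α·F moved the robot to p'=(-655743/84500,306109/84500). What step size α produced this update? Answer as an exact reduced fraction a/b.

α = 1/5

F_att = 5/4·(g−p) = 5/4·(-3,-13) = (-3.7500,-16.2500)
o1: d²=20 ≤ ρ²=60; F_rep = 28·(4,-2)/20² = (0.2800,-0.1400)
o2: d²=325 > ρ²=60 → inactive
o3: d²=410 > ρ²=60 → inactive
o4: d²=13 ≤ ρ²=60; F_rep = 28·(-2,-3)/13² = (-0.3314,-0.4970)
F = F_att + ΣF_rep = (-3.8014,-16.8870)
Δp = p'−p = (-0.7603,-3.3774); α = Δx/Fx = (-64243/84500) / (-64243/16900) = 1/5
check: Δy/Fy = (-285391/84500) / (-285391/16900) = 1/5 ✓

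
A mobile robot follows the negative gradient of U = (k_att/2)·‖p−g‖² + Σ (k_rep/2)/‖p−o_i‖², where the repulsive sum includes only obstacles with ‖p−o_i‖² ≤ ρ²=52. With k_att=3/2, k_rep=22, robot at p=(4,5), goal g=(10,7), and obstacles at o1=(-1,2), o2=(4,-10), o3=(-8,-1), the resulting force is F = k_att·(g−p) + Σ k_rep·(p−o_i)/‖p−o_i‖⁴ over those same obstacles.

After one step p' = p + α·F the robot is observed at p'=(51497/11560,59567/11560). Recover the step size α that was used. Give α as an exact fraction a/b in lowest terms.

F_att = 3/2·(g−p) = 3/2·(6,2) = (9.0000,3.0000)
o1: d²=34 ≤ ρ²=52; F_rep = 22·(5,3)/34² = (0.0952,0.0571)
o2: d²=225 > ρ²=52 → inactive
o3: d²=180 > ρ²=52 → inactive
F = F_att + ΣF_rep = (9.0952,3.0571)
Δp = p'−p = (0.4548,0.1529); α = Δx/Fx = (5257/11560) / (5257/578) = 1/20
check: Δy/Fy = (1767/11560) / (1767/578) = 1/20 ✓

α = 1/20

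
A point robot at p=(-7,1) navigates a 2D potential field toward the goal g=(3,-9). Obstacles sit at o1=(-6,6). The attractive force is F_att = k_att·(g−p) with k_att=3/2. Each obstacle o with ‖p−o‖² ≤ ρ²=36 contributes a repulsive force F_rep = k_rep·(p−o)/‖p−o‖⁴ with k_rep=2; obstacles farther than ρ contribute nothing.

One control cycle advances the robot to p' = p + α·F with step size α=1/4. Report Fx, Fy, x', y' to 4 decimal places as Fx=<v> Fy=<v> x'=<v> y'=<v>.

F_att = 3/2·(g−p) = 3/2·(10,-10) = (15.0000,-15.0000)
o1: d²=26 ≤ ρ²=36; F_rep = 2·(-1,-5)/26² = (-0.0030,-0.0148)
F = F_att + ΣF_rep = (14.9970,-15.0148)
p' = p + 1/4·F = (-3.2507,-2.7537)

Fx=14.9970 Fy=-15.0148 x'=-3.2507 y'=-2.7537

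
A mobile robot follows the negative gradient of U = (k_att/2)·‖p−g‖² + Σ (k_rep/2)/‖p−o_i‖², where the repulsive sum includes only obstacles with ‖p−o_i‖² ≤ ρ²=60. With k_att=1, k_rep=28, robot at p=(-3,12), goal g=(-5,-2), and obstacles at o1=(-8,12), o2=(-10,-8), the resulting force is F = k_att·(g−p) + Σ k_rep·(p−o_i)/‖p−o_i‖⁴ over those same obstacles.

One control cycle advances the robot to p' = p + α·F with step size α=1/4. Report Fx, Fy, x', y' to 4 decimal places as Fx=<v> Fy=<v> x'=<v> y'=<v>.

Fx=-1.7760 Fy=-14.0000 x'=-3.4440 y'=8.5000

F_att = 1·(g−p) = 1·(-2,-14) = (-2.0000,-14.0000)
o1: d²=25 ≤ ρ²=60; F_rep = 28·(5,0)/25² = (0.2240,0.0000)
o2: d²=449 > ρ²=60 → inactive
F = F_att + ΣF_rep = (-1.7760,-14.0000)
p' = p + 1/4·F = (-3.4440,8.5000)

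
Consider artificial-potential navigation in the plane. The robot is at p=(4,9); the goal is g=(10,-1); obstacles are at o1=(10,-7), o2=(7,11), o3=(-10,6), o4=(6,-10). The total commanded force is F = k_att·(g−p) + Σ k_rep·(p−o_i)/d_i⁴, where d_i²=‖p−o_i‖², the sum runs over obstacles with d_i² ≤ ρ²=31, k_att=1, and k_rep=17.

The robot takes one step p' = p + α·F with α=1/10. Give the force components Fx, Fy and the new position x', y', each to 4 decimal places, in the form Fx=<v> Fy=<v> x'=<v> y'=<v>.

F_att = 1·(g−p) = 1·(6,-10) = (6.0000,-10.0000)
o1: d²=292 > ρ²=31 → inactive
o2: d²=13 ≤ ρ²=31; F_rep = 17·(-3,-2)/13² = (-0.3018,-0.2012)
o3: d²=205 > ρ²=31 → inactive
o4: d²=365 > ρ²=31 → inactive
F = F_att + ΣF_rep = (5.6982,-10.2012)
p' = p + 1/10·F = (4.5698,7.9799)

Fx=5.6982 Fy=-10.2012 x'=4.5698 y'=7.9799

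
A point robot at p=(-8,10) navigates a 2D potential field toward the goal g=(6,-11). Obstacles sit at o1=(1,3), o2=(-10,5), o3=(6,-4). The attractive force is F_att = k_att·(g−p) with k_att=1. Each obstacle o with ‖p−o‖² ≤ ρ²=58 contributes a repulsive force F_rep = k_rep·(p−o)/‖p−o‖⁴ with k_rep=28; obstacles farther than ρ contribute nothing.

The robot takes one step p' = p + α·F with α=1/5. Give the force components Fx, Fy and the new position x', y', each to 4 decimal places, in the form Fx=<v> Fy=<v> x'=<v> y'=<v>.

F_att = 1·(g−p) = 1·(14,-21) = (14.0000,-21.0000)
o1: d²=130 > ρ²=58 → inactive
o2: d²=29 ≤ ρ²=58; F_rep = 28·(2,5)/29² = (0.0666,0.1665)
o3: d²=392 > ρ²=58 → inactive
F = F_att + ΣF_rep = (14.0666,-20.8335)
p' = p + 1/5·F = (-5.1867,5.8333)

Fx=14.0666 Fy=-20.8335 x'=-5.1867 y'=5.8333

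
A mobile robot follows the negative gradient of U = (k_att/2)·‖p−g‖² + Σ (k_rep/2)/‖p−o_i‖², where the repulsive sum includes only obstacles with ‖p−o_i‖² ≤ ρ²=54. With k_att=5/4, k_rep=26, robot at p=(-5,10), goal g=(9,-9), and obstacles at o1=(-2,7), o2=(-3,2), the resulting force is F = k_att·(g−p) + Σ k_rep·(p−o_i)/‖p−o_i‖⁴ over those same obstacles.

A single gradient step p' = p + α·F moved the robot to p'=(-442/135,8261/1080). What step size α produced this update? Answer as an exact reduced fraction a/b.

F_att = 5/4·(g−p) = 5/4·(14,-19) = (17.5000,-23.7500)
o1: d²=18 ≤ ρ²=54; F_rep = 26·(-3,3)/18² = (-0.2407,0.2407)
o2: d²=68 > ρ²=54 → inactive
F = F_att + ΣF_rep = (17.2593,-23.5093)
Δp = p'−p = (1.7259,-2.3509); α = Δx/Fx = (233/135) / (466/27) = 1/10
check: Δy/Fy = (-2539/1080) / (-2539/108) = 1/10 ✓

α = 1/10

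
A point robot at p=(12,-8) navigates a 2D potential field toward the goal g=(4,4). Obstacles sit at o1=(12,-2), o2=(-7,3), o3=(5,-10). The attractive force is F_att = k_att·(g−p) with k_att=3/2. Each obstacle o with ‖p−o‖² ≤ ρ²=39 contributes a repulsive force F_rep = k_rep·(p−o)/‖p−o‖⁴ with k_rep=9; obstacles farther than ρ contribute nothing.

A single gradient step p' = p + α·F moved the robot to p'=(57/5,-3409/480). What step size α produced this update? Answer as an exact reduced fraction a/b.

α = 1/20

F_att = 3/2·(g−p) = 3/2·(-8,12) = (-12.0000,18.0000)
o1: d²=36 ≤ ρ²=39; F_rep = 9·(0,-6)/36² = (0.0000,-0.0417)
o2: d²=482 > ρ²=39 → inactive
o3: d²=53 > ρ²=39 → inactive
F = F_att + ΣF_rep = (-12.0000,17.9583)
Δp = p'−p = (-0.6000,0.8979); α = Δx/Fx = (-3/5) / (-12) = 1/20
check: Δy/Fy = (431/480) / (431/24) = 1/20 ✓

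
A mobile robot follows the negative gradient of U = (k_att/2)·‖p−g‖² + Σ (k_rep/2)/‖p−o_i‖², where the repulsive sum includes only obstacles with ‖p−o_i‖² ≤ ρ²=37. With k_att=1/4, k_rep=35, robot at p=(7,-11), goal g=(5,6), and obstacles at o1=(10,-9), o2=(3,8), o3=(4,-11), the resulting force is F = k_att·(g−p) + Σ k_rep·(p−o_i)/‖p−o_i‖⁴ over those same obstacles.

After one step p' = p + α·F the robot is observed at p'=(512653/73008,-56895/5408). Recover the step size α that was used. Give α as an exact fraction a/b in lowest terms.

F_att = 1/4·(g−p) = 1/4·(-2,17) = (-0.5000,4.2500)
o1: d²=13 ≤ ρ²=37; F_rep = 35·(-3,-2)/13² = (-0.6213,-0.4142)
o2: d²=377 > ρ²=37 → inactive
o3: d²=9 ≤ ρ²=37; F_rep = 35·(3,0)/9² = (1.2963,0.0000)
F = F_att + ΣF_rep = (0.1750,3.8358)
Δp = p'−p = (0.0219,0.4795); α = Δx/Fx = (1597/73008) / (1597/9126) = 1/8
check: Δy/Fy = (2593/5408) / (2593/676) = 1/8 ✓

α = 1/8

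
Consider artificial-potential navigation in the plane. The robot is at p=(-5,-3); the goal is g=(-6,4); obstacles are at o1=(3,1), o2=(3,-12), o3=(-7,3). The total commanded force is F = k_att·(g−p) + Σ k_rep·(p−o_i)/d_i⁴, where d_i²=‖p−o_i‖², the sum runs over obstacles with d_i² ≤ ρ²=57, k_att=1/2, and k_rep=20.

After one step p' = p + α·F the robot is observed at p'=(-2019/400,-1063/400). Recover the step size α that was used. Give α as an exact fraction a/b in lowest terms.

α = 1/10

F_att = 1/2·(g−p) = 1/2·(-1,7) = (-0.5000,3.5000)
o1: d²=80 > ρ²=57 → inactive
o2: d²=145 > ρ²=57 → inactive
o3: d²=40 ≤ ρ²=57; F_rep = 20·(2,-6)/40² = (0.0250,-0.0750)
F = F_att + ΣF_rep = (-0.4750,3.4250)
Δp = p'−p = (-0.0475,0.3425); α = Δx/Fx = (-19/400) / (-19/40) = 1/10
check: Δy/Fy = (137/400) / (137/40) = 1/10 ✓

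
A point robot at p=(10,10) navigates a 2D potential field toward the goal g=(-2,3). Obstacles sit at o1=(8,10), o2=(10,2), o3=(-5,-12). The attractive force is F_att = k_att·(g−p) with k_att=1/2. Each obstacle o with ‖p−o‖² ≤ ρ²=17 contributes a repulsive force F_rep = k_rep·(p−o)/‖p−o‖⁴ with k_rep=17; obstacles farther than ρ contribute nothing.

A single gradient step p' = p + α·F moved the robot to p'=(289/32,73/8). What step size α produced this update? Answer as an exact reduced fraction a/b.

α = 1/4

F_att = 1/2·(g−p) = 1/2·(-12,-7) = (-6.0000,-3.5000)
o1: d²=4 ≤ ρ²=17; F_rep = 17·(2,0)/4² = (2.1250,0.0000)
o2: d²=64 > ρ²=17 → inactive
o3: d²=709 > ρ²=17 → inactive
F = F_att + ΣF_rep = (-3.8750,-3.5000)
Δp = p'−p = (-0.9688,-0.8750); α = Δx/Fx = (-31/32) / (-31/8) = 1/4
check: Δy/Fy = (-7/8) / (-7/2) = 1/4 ✓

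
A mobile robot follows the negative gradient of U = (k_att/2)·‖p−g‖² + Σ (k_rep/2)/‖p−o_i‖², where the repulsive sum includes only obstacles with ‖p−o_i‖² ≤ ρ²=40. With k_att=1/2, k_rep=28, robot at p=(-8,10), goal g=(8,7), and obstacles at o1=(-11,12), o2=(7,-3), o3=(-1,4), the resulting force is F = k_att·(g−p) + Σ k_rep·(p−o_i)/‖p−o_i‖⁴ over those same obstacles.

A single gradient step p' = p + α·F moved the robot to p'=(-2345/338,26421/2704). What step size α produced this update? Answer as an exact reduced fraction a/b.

α = 1/8

F_att = 1/2·(g−p) = 1/2·(16,-3) = (8.0000,-1.5000)
o1: d²=13 ≤ ρ²=40; F_rep = 28·(3,-2)/13² = (0.4970,-0.3314)
o2: d²=394 > ρ²=40 → inactive
o3: d²=85 > ρ²=40 → inactive
F = F_att + ΣF_rep = (8.4970,-1.8314)
Δp = p'−p = (1.0621,-0.2289); α = Δx/Fx = (359/338) / (1436/169) = 1/8
check: Δy/Fy = (-619/2704) / (-619/338) = 1/8 ✓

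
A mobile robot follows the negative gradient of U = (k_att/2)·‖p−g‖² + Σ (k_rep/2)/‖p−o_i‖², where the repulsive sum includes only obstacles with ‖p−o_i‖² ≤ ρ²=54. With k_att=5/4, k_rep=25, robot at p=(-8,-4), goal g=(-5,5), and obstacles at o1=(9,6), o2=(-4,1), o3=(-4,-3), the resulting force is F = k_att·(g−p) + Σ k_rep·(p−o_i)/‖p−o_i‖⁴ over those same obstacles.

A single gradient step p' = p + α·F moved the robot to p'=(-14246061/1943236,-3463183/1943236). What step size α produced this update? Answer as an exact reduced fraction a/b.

α = 1/5

F_att = 5/4·(g−p) = 5/4·(3,9) = (3.7500,11.2500)
o1: d²=389 > ρ²=54 → inactive
o2: d²=41 ≤ ρ²=54; F_rep = 25·(-4,-5)/41² = (-0.0595,-0.0744)
o3: d²=17 ≤ ρ²=54; F_rep = 25·(-4,-1)/17² = (-0.3460,-0.0865)
F = F_att + ΣF_rep = (3.3445,11.0891)
Δp = p'−p = (0.6689,2.2178); α = Δx/Fx = (1299827/1943236) / (6499135/1943236) = 1/5
check: Δy/Fy = (4309761/1943236) / (21548805/1943236) = 1/5 ✓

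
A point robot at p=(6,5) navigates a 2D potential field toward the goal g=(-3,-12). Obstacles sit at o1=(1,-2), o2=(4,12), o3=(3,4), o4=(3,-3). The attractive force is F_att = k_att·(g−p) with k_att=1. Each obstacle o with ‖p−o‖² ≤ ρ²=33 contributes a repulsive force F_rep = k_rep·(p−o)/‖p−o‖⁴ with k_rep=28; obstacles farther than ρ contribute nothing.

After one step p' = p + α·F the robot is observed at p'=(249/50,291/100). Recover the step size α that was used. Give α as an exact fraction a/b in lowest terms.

α = 1/8

F_att = 1·(g−p) = 1·(-9,-17) = (-9.0000,-17.0000)
o1: d²=74 > ρ²=33 → inactive
o2: d²=53 > ρ²=33 → inactive
o3: d²=10 ≤ ρ²=33; F_rep = 28·(3,1)/10² = (0.8400,0.2800)
o4: d²=73 > ρ²=33 → inactive
F = F_att + ΣF_rep = (-8.1600,-16.7200)
Δp = p'−p = (-1.0200,-2.0900); α = Δx/Fx = (-51/50) / (-204/25) = 1/8
check: Δy/Fy = (-209/100) / (-418/25) = 1/8 ✓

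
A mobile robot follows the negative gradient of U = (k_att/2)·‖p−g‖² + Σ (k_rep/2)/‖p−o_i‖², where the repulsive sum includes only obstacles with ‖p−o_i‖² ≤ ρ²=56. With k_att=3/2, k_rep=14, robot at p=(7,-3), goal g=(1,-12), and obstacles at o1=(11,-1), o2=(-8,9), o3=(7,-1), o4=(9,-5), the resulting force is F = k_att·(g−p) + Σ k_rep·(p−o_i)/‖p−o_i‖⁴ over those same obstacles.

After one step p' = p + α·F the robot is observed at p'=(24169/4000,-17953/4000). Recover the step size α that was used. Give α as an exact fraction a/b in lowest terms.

F_att = 3/2·(g−p) = 3/2·(-6,-9) = (-9.0000,-13.5000)
o1: d²=20 ≤ ρ²=56; F_rep = 14·(-4,-2)/20² = (-0.1400,-0.0700)
o2: d²=369 > ρ²=56 → inactive
o3: d²=4 ≤ ρ²=56; F_rep = 14·(0,-2)/4² = (0.0000,-1.7500)
o4: d²=8 ≤ ρ²=56; F_rep = 14·(-2,2)/8² = (-0.4375,0.4375)
F = F_att + ΣF_rep = (-9.5775,-14.8825)
Δp = p'−p = (-0.9577,-1.4883); α = Δx/Fx = (-3831/4000) / (-3831/400) = 1/10
check: Δy/Fy = (-5953/4000) / (-5953/400) = 1/10 ✓

α = 1/10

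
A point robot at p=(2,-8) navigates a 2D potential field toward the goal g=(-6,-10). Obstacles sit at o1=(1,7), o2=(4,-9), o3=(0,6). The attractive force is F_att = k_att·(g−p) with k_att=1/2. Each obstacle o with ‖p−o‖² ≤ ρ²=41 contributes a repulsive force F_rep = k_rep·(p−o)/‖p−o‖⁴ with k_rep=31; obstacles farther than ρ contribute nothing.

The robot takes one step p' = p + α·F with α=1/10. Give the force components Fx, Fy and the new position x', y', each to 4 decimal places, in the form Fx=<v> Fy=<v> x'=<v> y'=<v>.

Fx=-6.4800 Fy=0.2400 x'=1.3520 y'=-7.9760

F_att = 1/2·(g−p) = 1/2·(-8,-2) = (-4.0000,-1.0000)
o1: d²=226 > ρ²=41 → inactive
o2: d²=5 ≤ ρ²=41; F_rep = 31·(-2,1)/5² = (-2.4800,1.2400)
o3: d²=200 > ρ²=41 → inactive
F = F_att + ΣF_rep = (-6.4800,0.2400)
p' = p + 1/10·F = (1.3520,-7.9760)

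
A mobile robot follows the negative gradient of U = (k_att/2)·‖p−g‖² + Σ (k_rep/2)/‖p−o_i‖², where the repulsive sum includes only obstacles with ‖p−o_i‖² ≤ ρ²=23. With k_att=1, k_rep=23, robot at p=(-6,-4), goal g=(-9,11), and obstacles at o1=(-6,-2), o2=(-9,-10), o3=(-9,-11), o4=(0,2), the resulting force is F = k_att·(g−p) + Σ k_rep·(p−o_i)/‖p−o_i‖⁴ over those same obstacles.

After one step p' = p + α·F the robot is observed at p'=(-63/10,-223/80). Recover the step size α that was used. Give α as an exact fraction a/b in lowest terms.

α = 1/10

F_att = 1·(g−p) = 1·(-3,15) = (-3.0000,15.0000)
o1: d²=4 ≤ ρ²=23; F_rep = 23·(0,-2)/4² = (0.0000,-2.8750)
o2: d²=45 > ρ²=23 → inactive
o3: d²=58 > ρ²=23 → inactive
o4: d²=72 > ρ²=23 → inactive
F = F_att + ΣF_rep = (-3.0000,12.1250)
Δp = p'−p = (-0.3000,1.2125); α = Δx/Fx = (-3/10) / (-3) = 1/10
check: Δy/Fy = (97/80) / (97/8) = 1/10 ✓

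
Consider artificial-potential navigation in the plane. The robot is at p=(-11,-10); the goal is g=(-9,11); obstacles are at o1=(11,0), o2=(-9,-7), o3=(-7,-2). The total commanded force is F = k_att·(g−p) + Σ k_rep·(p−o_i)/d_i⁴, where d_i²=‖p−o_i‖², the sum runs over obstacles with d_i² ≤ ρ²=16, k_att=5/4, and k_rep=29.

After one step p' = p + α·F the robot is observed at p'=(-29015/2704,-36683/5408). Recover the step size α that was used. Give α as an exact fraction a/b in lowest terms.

α = 1/8

F_att = 5/4·(g−p) = 5/4·(2,21) = (2.5000,26.2500)
o1: d²=584 > ρ²=16 → inactive
o2: d²=13 ≤ ρ²=16; F_rep = 29·(-2,-3)/13² = (-0.3432,-0.5148)
o3: d²=80 > ρ²=16 → inactive
F = F_att + ΣF_rep = (2.1568,25.7352)
Δp = p'−p = (0.2696,3.2169); α = Δx/Fx = (729/2704) / (729/338) = 1/8
check: Δy/Fy = (17397/5408) / (17397/676) = 1/8 ✓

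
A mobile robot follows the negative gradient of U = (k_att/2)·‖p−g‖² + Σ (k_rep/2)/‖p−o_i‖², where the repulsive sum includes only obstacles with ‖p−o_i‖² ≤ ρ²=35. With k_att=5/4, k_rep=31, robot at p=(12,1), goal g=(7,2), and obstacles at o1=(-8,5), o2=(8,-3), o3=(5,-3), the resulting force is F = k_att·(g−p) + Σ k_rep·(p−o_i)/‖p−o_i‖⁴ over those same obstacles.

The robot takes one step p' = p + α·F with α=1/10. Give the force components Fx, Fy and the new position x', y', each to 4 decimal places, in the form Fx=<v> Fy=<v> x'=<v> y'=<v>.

F_att = 5/4·(g−p) = 5/4·(-5,1) = (-6.2500,1.2500)
o1: d²=416 > ρ²=35 → inactive
o2: d²=32 ≤ ρ²=35; F_rep = 31·(4,4)/32² = (0.1211,0.1211)
o3: d²=65 > ρ²=35 → inactive
F = F_att + ΣF_rep = (-6.1289,1.3711)
p' = p + 1/10·F = (11.3871,1.1371)

Fx=-6.1289 Fy=1.3711 x'=11.3871 y'=1.1371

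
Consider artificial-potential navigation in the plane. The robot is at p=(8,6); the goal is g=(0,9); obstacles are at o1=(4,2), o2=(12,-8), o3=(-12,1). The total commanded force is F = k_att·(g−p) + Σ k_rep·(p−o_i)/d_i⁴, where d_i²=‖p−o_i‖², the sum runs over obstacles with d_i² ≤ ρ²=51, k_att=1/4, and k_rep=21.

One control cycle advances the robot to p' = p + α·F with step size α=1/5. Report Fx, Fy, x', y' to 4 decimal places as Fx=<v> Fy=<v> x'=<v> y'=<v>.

Fx=-1.9180 Fy=0.8320 x'=7.6164 y'=6.1664

F_att = 1/4·(g−p) = 1/4·(-8,3) = (-2.0000,0.7500)
o1: d²=32 ≤ ρ²=51; F_rep = 21·(4,4)/32² = (0.0820,0.0820)
o2: d²=212 > ρ²=51 → inactive
o3: d²=425 > ρ²=51 → inactive
F = F_att + ΣF_rep = (-1.9180,0.8320)
p' = p + 1/5·F = (7.6164,6.1664)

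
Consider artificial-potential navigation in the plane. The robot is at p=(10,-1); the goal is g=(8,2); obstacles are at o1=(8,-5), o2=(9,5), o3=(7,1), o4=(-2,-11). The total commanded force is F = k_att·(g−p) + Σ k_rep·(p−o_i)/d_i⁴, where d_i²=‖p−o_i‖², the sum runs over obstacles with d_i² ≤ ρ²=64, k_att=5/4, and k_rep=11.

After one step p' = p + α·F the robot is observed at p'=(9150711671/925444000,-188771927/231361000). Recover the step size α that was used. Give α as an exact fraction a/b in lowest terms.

F_att = 5/4·(g−p) = 5/4·(-2,3) = (-2.5000,3.7500)
o1: d²=20 ≤ ρ²=64; F_rep = 11·(2,4)/20² = (0.0550,0.1100)
o2: d²=37 ≤ ρ²=64; F_rep = 11·(1,-6)/37² = (0.0080,-0.0482)
o3: d²=13 ≤ ρ²=64; F_rep = 11·(3,-2)/13² = (0.1953,-0.1302)
o4: d²=244 > ρ²=64 → inactive
F = F_att + ΣF_rep = (-2.2417,3.6816)
Δp = p'−p = (-0.1121,0.1841); α = Δx/Fx = (-103728329/925444000) / (-103728329/46272200) = 1/20
check: Δy/Fy = (42589073/231361000) / (42589073/11568050) = 1/20 ✓

α = 1/20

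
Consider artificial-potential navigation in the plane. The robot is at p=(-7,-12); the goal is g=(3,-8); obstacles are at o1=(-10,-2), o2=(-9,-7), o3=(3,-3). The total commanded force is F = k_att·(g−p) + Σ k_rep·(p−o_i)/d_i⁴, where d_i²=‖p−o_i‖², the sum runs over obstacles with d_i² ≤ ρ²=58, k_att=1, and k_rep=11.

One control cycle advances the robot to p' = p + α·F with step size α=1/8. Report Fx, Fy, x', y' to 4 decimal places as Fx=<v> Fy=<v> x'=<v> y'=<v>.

Fx=10.0262 Fy=3.9346 x'=-5.7467 y'=-11.5082

F_att = 1·(g−p) = 1·(10,4) = (10.0000,4.0000)
o1: d²=109 > ρ²=58 → inactive
o2: d²=29 ≤ ρ²=58; F_rep = 11·(2,-5)/29² = (0.0262,-0.0654)
o3: d²=181 > ρ²=58 → inactive
F = F_att + ΣF_rep = (10.0262,3.9346)
p' = p + 1/8·F = (-5.7467,-11.5082)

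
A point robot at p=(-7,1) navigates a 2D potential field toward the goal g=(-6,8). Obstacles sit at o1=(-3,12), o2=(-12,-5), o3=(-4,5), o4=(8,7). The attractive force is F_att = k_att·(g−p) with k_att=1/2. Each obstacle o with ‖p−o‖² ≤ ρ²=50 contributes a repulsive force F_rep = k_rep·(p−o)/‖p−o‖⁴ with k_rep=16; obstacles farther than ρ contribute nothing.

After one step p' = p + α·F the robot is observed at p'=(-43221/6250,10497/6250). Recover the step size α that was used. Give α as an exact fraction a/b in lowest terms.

F_att = 1/2·(g−p) = 1/2·(1,7) = (0.5000,3.5000)
o1: d²=137 > ρ²=50 → inactive
o2: d²=61 > ρ²=50 → inactive
o3: d²=25 ≤ ρ²=50; F_rep = 16·(-3,-4)/25² = (-0.0768,-0.1024)
o4: d²=261 > ρ²=50 → inactive
F = F_att + ΣF_rep = (0.4232,3.3976)
Δp = p'−p = (0.0846,0.6795); α = Δx/Fx = (529/6250) / (529/1250) = 1/5
check: Δy/Fy = (4247/6250) / (4247/1250) = 1/5 ✓

α = 1/5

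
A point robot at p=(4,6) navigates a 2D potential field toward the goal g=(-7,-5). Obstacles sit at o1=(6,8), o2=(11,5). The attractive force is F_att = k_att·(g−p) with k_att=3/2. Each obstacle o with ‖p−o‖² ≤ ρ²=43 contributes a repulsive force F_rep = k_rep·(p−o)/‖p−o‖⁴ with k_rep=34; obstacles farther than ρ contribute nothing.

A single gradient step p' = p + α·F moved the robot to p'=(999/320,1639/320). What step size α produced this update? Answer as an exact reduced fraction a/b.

F_att = 3/2·(g−p) = 3/2·(-11,-11) = (-16.5000,-16.5000)
o1: d²=8 ≤ ρ²=43; F_rep = 34·(-2,-2)/8² = (-1.0625,-1.0625)
o2: d²=50 > ρ²=43 → inactive
F = F_att + ΣF_rep = (-17.5625,-17.5625)
Δp = p'−p = (-0.8781,-0.8781); α = Δx/Fx = (-281/320) / (-281/16) = 1/20
check: Δy/Fy = (-281/320) / (-281/16) = 1/20 ✓

α = 1/20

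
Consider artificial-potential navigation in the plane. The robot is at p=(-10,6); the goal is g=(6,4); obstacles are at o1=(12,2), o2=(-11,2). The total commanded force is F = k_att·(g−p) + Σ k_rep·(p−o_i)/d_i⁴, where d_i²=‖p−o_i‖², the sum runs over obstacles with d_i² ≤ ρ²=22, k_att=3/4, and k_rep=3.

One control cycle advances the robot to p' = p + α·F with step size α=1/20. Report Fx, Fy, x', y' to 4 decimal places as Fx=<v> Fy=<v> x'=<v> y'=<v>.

Fx=12.0104 Fy=-1.4585 x'=-9.3995 y'=5.9271

F_att = 3/4·(g−p) = 3/4·(16,-2) = (12.0000,-1.5000)
o1: d²=500 > ρ²=22 → inactive
o2: d²=17 ≤ ρ²=22; F_rep = 3·(1,4)/17² = (0.0104,0.0415)
F = F_att + ΣF_rep = (12.0104,-1.4585)
p' = p + 1/20·F = (-9.3995,5.9271)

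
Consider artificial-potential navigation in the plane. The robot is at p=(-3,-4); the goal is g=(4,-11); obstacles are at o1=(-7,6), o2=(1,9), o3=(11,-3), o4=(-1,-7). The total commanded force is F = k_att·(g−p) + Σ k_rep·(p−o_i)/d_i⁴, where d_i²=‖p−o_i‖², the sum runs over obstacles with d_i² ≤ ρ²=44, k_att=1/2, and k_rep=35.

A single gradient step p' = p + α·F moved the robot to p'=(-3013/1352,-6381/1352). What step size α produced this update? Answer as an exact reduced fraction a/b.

α = 1/4

F_att = 1/2·(g−p) = 1/2·(7,-7) = (3.5000,-3.5000)
o1: d²=116 > ρ²=44 → inactive
o2: d²=185 > ρ²=44 → inactive
o3: d²=197 > ρ²=44 → inactive
o4: d²=13 ≤ ρ²=44; F_rep = 35·(-2,3)/13² = (-0.4142,0.6213)
F = F_att + ΣF_rep = (3.0858,-2.8787)
Δp = p'−p = (0.7714,-0.7197); α = Δx/Fx = (1043/1352) / (1043/338) = 1/4
check: Δy/Fy = (-973/1352) / (-973/338) = 1/4 ✓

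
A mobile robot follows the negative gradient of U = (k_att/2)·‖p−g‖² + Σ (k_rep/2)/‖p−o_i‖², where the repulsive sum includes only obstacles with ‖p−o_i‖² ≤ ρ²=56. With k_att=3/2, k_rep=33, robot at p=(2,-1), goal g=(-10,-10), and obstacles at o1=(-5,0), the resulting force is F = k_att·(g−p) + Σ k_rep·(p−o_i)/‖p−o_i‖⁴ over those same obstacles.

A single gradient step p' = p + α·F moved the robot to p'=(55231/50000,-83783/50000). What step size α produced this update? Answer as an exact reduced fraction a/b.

α = 1/20

F_att = 3/2·(g−p) = 3/2·(-12,-9) = (-18.0000,-13.5000)
o1: d²=50 ≤ ρ²=56; F_rep = 33·(7,-1)/50² = (0.0924,-0.0132)
F = F_att + ΣF_rep = (-17.9076,-13.5132)
Δp = p'−p = (-0.8954,-0.6757); α = Δx/Fx = (-44769/50000) / (-44769/2500) = 1/20
check: Δy/Fy = (-33783/50000) / (-33783/2500) = 1/20 ✓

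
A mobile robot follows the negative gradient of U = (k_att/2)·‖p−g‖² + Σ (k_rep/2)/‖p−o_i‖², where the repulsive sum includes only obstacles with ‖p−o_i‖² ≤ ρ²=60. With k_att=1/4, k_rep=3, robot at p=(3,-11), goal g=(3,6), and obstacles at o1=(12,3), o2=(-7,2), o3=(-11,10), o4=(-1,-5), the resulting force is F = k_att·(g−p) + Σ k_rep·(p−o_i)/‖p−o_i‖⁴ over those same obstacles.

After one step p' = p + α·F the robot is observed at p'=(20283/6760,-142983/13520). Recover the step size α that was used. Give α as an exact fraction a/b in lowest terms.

α = 1/10

F_att = 1/4·(g−p) = 1/4·(0,17) = (0.0000,4.2500)
o1: d²=277 > ρ²=60 → inactive
o2: d²=269 > ρ²=60 → inactive
o3: d²=637 > ρ²=60 → inactive
o4: d²=52 ≤ ρ²=60; F_rep = 3·(4,-6)/52² = (0.0044,-0.0067)
F = F_att + ΣF_rep = (0.0044,4.2433)
Δp = p'−p = (0.0004,0.4243); α = Δx/Fx = (3/6760) / (3/676) = 1/10
check: Δy/Fy = (5737/13520) / (5737/1352) = 1/10 ✓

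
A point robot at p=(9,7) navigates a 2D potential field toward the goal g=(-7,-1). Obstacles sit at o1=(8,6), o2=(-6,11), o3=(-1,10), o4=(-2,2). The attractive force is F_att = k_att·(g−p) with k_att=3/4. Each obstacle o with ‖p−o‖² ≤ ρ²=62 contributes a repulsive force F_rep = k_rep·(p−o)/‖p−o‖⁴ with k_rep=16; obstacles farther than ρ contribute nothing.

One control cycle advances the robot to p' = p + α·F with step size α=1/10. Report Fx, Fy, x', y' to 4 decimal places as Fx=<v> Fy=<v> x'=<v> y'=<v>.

Fx=-8.0000 Fy=-2.0000 x'=8.2000 y'=6.8000

F_att = 3/4·(g−p) = 3/4·(-16,-8) = (-12.0000,-6.0000)
o1: d²=2 ≤ ρ²=62; F_rep = 16·(1,1)/2² = (4.0000,4.0000)
o2: d²=241 > ρ²=62 → inactive
o3: d²=109 > ρ²=62 → inactive
o4: d²=146 > ρ²=62 → inactive
F = F_att + ΣF_rep = (-8.0000,-2.0000)
p' = p + 1/10·F = (8.2000,6.8000)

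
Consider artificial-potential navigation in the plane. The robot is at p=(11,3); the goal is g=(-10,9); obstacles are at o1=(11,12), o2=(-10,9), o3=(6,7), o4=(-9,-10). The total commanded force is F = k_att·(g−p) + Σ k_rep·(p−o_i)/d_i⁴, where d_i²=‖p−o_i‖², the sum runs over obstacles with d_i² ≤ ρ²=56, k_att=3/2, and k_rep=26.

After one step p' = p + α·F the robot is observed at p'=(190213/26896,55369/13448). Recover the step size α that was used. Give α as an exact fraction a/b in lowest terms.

F_att = 3/2·(g−p) = 3/2·(-21,6) = (-31.5000,9.0000)
o1: d²=81 > ρ²=56 → inactive
o2: d²=477 > ρ²=56 → inactive
o3: d²=41 ≤ ρ²=56; F_rep = 26·(5,-4)/41² = (0.0773,-0.0619)
o4: d²=569 > ρ²=56 → inactive
F = F_att + ΣF_rep = (-31.4227,8.9381)
Δp = p'−p = (-3.9278,1.1173); α = Δx/Fx = (-105643/26896) / (-105643/3362) = 1/8
check: Δy/Fy = (15025/13448) / (15025/1681) = 1/8 ✓

α = 1/8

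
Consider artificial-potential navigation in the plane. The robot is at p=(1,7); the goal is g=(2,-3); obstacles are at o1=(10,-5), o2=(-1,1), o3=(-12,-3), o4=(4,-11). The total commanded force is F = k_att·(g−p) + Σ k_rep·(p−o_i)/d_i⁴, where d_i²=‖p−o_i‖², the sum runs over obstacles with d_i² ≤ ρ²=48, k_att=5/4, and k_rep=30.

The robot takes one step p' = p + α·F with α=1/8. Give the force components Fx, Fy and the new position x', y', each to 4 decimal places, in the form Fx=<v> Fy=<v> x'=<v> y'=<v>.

F_att = 5/4·(g−p) = 5/4·(1,-10) = (1.2500,-12.5000)
o1: d²=225 > ρ²=48 → inactive
o2: d²=40 ≤ ρ²=48; F_rep = 30·(2,6)/40² = (0.0375,0.1125)
o3: d²=269 > ρ²=48 → inactive
o4: d²=333 > ρ²=48 → inactive
F = F_att + ΣF_rep = (1.2875,-12.3875)
p' = p + 1/8·F = (1.1609,5.4516)

Fx=1.2875 Fy=-12.3875 x'=1.1609 y'=5.4516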